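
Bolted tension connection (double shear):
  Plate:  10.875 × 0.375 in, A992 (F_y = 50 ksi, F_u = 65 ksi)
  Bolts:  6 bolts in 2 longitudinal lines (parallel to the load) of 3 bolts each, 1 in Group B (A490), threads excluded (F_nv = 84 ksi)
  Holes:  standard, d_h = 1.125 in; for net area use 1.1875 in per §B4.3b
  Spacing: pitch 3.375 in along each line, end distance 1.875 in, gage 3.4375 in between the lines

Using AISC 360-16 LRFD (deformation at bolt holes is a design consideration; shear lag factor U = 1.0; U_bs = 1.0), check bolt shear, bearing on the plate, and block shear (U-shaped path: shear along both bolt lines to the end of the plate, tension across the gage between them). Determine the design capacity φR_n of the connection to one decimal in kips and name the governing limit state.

Bolt shear: A_b = π(1)²/4 = 0.7854 in². φR_n = 0.75 × 84 × 0.7854 × 6 × 2 = 593.8 kips.
Bearing (0.375 in plate, F_u = 65 ksi): end bolts L_c = 1.875 − 1.125/2 = 1.3125, R_n = min(1.2×1.3125×0.375×65, 2.4×1×0.375×65) = 38.391 kips/bolt; interior L_c = 3.375 − 1.125 = 2.25, R_n = 58.5 kips/bolt. φR_n = 0.75 × (2×38.391 + 4×58.5) = 233.1 kips.
Block shear: shear path 2×[1.875+2×3.375] = 2×8.625 in, A_gv = 6.4688, A_nv = 2×(8.625 − 2.5×1.1875)×0.375 = 4.2422 in²; tension across gage: (3.4375 − 1×1.1875)×0.375 = 0.84375 in². R_n = min(0.6×65×4.2422, 0.6×50×6.4688) + 1.0×65×0.84375 = min(165.45, 194.06) + 54.844 = 220.29 kips. φR_n = 0.75 × 220.29 = 165.2 kips.
Governing: min(593.8, 233.1, 165.2) = 165.2 kips → block shear.

165.2 kips (block shear governs)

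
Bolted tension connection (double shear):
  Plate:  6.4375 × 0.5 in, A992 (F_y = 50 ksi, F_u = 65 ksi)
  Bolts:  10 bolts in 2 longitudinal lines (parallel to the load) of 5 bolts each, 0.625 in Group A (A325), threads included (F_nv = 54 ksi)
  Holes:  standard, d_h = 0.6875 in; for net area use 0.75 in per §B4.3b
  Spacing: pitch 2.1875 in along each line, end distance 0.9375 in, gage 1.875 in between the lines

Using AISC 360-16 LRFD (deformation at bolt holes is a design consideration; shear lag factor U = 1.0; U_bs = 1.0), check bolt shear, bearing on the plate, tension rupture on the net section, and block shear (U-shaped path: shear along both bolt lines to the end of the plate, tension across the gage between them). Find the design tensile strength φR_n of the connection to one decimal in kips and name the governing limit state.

Bolt shear: A_b = π(0.625)²/4 = 0.3068 in². φR_n = 0.75 × 54 × 0.3068 × 10 × 2 = 248.5 kips.
Bearing (0.5 in plate, F_u = 65 ksi): end bolts L_c = 0.9375 − 0.6875/2 = 0.59375, R_n = min(1.2×0.59375×0.5×65, 2.4×0.625×0.5×65) = 23.156 kips/bolt; interior L_c = 2.1875 − 0.6875 = 1.5, R_n = 48.75 kips/bolt. φR_n = 0.75 × (2×23.156 + 8×48.75) = 327.2 kips.
Tension rupture (net): A_n = (6.4375 − 2×0.75)×0.5 = 2.4688 in² (U = 1.0, A_e = A_n). φR_n = 0.75 × 65 × 2.4688 = 120.4 kips.
Block shear: shear path 2×[0.9375+4×2.1875] = 2×9.6875 in, A_gv = 9.6875, A_nv = 2×(9.6875 − 4.5×0.75)×0.5 = 6.3125 in²; tension across gage: (1.875 − 1×0.75)×0.5 = 0.5625 in². R_n = min(0.6×65×6.3125, 0.6×50×9.6875) + 1.0×65×0.5625 = min(246.19, 290.63) + 36.563 = 282.75 kips. φR_n = 0.75 × 282.75 = 212.1 kips.
Governing: min(248.5, 327.2, 120.4, 212.1) = 120.4 kips → net-section rupture.

120.4 kips (net-section rupture governs)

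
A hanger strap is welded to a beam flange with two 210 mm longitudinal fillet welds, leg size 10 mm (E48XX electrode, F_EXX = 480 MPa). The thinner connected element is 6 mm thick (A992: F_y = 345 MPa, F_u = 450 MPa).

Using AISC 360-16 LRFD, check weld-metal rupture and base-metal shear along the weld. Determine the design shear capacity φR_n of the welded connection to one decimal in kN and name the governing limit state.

510.3 kN (base-metal shear governs)

Weld metal: throat = 0.707×10 = 7.07 mm, L = 2×210 = 420 mm. φR_n = 0.75 × 0.6 × 480 × 7.07 × 420 = 641.4 kN.
Base metal shear (6 mm plate): yield φR_n = 1.0×0.6×345×6×420 = 521.6 kN; rupture φR_n = 0.75×0.6×450×6×420 = 510.3 kN; take 510.3 kN (rupture).
Governing: min(641.4, 510.3) = 510.3 kN → base-metal shear.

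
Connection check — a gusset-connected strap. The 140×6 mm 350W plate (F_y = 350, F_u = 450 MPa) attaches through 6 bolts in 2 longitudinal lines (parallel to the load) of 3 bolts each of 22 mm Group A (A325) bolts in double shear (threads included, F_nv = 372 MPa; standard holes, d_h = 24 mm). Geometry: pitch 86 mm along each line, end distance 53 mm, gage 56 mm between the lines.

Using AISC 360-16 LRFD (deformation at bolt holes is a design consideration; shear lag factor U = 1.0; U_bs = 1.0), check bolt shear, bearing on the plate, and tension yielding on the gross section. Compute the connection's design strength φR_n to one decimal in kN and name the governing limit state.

Bolt shear: A_b = π(22)²/4 = 380.13 mm². φR_n = 0.75 × 372 × 380.13 × 6 × 2 = 1272.7 kN.
Bearing (6 mm plate, F_u = 450 MPa): end bolts L_c = 53 − 24/2 = 41, R_n = min(1.2×41×6×450, 2.4×22×6×450) = 132.84 kN/bolt; interior L_c = 86 − 24 = 62, R_n = 142.56 kN/bolt. φR_n = 0.75 × (2×132.84 + 4×142.56) = 626.9 kN.
Tension yield (gross): A_g = 140×6 = 840 mm². φR_n = 0.90 × 350 × 840 = 264.6 kN.
Governing: min(1272.7, 626.9, 264.6) = 264.6 kN → gross-section yield.

264.6 kN (gross-section yield governs)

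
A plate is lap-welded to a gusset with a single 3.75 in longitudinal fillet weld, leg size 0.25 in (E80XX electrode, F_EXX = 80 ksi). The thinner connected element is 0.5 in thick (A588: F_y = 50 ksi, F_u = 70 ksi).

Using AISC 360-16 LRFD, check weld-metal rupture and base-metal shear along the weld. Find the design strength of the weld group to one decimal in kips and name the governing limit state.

Weld metal: throat = 0.707×0.25 = 0.17675 in, L = 3.75 in. φR_n = 0.75 × 0.6 × 80 × 0.17675 × 3.75 = 23.9 kips.
Base metal shear (0.5 in plate): yield φR_n = 1.0×0.6×50×0.5×3.75 = 56.3 kips; rupture φR_n = 0.75×0.6×70×0.5×3.75 = 59.1 kips; take 56.3 kips (yield).
Governing: min(23.9, 56.3) = 23.9 kips → weld metal.

23.9 kips (weld metal governs)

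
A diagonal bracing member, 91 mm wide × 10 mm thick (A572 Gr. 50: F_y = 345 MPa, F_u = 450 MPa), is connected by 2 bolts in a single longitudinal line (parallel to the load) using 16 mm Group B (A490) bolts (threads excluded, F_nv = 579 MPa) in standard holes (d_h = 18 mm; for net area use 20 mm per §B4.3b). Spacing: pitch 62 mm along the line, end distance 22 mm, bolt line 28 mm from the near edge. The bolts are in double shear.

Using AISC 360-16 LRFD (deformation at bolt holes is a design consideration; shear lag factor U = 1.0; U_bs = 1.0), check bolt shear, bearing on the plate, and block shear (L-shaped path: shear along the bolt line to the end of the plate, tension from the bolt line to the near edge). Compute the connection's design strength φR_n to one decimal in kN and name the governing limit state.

170.1 kN (block shear governs)

Bolt shear: A_b = π(16)²/4 = 201.06 mm². φR_n = 0.75 × 579 × 201.06 × 2 × 2 = 349.2 kN.
Bearing (10 mm plate, F_u = 450 MPa): end bolts L_c = 22 − 18/2 = 13, R_n = min(1.2×13×10×450, 2.4×16×10×450) = 70.2 kN/bolt; interior L_c = 62 − 18 = 44, R_n = 172.8 kN/bolt. φR_n = 0.75 × (1×70.2 + 1×172.8) = 182.3 kN.
Block shear: shear path 1×[22+1×62] = 1×84 mm, A_gv = 840, A_nv = 1×(84 − 1.5×20)×10 = 540 mm²; tension to near edge: (28 − 0.5×20)×10 = 180 mm². R_n = min(0.6×450×540, 0.6×345×840) + 1.0×450×180 = min(145.8, 173.88) + 81 = 226.8 kN. φR_n = 0.75 × 226.8 = 170.1 kN.
Governing: min(349.2, 182.3, 170.1) = 170.1 kN → block shear.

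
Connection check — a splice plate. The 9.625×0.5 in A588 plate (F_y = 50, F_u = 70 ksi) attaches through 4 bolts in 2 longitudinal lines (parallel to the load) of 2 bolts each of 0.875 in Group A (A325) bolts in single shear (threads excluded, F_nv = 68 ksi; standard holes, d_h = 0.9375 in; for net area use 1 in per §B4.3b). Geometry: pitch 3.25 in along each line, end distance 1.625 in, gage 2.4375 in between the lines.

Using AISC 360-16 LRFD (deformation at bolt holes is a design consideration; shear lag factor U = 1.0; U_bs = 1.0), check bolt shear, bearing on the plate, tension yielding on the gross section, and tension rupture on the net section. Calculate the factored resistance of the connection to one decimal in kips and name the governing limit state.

Bolt shear: A_b = π(0.875)²/4 = 0.60132 in². φR_n = 0.75 × 68 × 0.60132 × 4 × 1 = 122.7 kips.
Bearing (0.5 in plate, F_u = 70 ksi): end bolts L_c = 1.625 − 0.9375/2 = 1.15625, R_n = min(1.2×1.15625×0.5×70, 2.4×0.875×0.5×70) = 48.563 kips/bolt; interior L_c = 3.25 − 0.9375 = 2.3125, R_n = 73.5 kips/bolt. φR_n = 0.75 × (2×48.563 + 2×73.5) = 183.1 kips.
Tension yield (gross): A_g = 9.625×0.5 = 4.8125 in². φR_n = 0.90 × 50 × 4.8125 = 216.6 kips.
Tension rupture (net): A_n = (9.625 − 2×1)×0.5 = 3.8125 in² (U = 1.0, A_e = A_n). φR_n = 0.75 × 70 × 3.8125 = 200.2 kips.
Governing: min(122.7, 183.1, 216.6, 200.2) = 122.7 kips → bolt shear.

122.7 kips (bolt shear governs)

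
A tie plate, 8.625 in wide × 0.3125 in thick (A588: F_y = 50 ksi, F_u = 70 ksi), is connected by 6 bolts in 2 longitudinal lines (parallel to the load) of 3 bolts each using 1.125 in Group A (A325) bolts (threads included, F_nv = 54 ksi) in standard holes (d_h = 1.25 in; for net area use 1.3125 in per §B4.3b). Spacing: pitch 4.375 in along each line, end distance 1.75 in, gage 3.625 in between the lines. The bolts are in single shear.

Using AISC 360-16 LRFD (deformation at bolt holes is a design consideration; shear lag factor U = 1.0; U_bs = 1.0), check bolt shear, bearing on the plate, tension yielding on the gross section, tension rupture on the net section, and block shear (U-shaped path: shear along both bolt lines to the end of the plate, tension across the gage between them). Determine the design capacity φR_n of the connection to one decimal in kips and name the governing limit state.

Bolt shear: A_b = π(1.125)²/4 = 0.99402 in². φR_n = 0.75 × 54 × 0.99402 × 6 × 1 = 241.5 kips.
Bearing (0.3125 in plate, F_u = 70 ksi): end bolts L_c = 1.75 − 1.25/2 = 1.125, R_n = min(1.2×1.125×0.3125×70, 2.4×1.125×0.3125×70) = 29.531 kips/bolt; interior L_c = 4.375 − 1.25 = 3.125, R_n = 59.063 kips/bolt. φR_n = 0.75 × (2×29.531 + 4×59.063) = 221.5 kips.
Tension yield (gross): A_g = 8.625×0.3125 = 2.6953 in². φR_n = 0.90 × 50 × 2.6953 = 121.3 kips.
Tension rupture (net): A_n = (8.625 − 2×1.3125)×0.3125 = 1.875 in² (U = 1.0, A_e = A_n). φR_n = 0.75 × 70 × 1.875 = 98.4 kips.
Block shear: shear path 2×[1.75+2×4.375] = 2×10.5 in, A_gv = 6.5625, A_nv = 2×(10.5 − 2.5×1.3125)×0.3125 = 4.5117 in²; tension across gage: (3.625 − 1×1.3125)×0.3125 = 0.72266 in². R_n = min(0.6×70×4.5117, 0.6×50×6.5625) + 1.0×70×0.72266 = min(189.49, 196.88) + 50.586 = 240.08 kips. φR_n = 0.75 × 240.08 = 180.1 kips.
Governing: min(241.5, 221.5, 121.3, 98.4, 180.1) = 98.4 kips → net-section rupture.

98.4 kips (net-section rupture governs)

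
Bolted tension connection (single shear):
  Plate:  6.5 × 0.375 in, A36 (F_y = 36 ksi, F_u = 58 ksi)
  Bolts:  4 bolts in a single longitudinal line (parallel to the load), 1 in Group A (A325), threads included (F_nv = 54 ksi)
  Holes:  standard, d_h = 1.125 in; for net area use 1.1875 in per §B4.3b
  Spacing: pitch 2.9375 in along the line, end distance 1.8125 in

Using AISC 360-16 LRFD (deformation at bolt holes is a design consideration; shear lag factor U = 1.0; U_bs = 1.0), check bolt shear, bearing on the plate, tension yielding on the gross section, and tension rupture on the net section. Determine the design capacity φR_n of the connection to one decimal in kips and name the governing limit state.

Bolt shear: A_b = π(1)²/4 = 0.7854 in². φR_n = 0.75 × 54 × 0.7854 × 4 × 1 = 127.2 kips.
Bearing (0.375 in plate, F_u = 58 ksi): end bolts L_c = 1.8125 − 1.125/2 = 1.25, R_n = min(1.2×1.25×0.375×58, 2.4×1×0.375×58) = 32.625 kips/bolt; interior L_c = 2.9375 − 1.125 = 1.8125, R_n = 47.306 kips/bolt. φR_n = 0.75 × (1×32.625 + 3×47.306) = 130.9 kips.
Tension yield (gross): A_g = 6.5×0.375 = 2.4375 in². φR_n = 0.90 × 36 × 2.4375 = 79.0 kips.
Tension rupture (net): A_n = (6.5 − 1×1.1875)×0.375 = 1.9922 in² (U = 1.0, A_e = A_n). φR_n = 0.75 × 58 × 1.9922 = 86.7 kips.
Governing: min(127.2, 130.9, 79.0, 86.7) = 79.0 kips → gross-section yield.

79.0 kips (gross-section yield governs)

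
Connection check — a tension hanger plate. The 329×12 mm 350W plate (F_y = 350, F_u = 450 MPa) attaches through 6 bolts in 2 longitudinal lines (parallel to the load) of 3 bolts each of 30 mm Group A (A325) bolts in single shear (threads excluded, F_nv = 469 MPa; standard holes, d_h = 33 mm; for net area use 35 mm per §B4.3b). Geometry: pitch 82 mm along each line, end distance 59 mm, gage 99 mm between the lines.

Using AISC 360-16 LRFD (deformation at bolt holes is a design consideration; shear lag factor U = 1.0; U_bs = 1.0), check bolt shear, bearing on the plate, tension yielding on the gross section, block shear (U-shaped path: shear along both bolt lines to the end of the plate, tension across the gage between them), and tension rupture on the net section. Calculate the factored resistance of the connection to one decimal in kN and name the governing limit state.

Bolt shear: A_b = π(30)²/4 = 706.86 mm². φR_n = 0.75 × 469 × 706.86 × 6 × 1 = 1491.8 kN.
Bearing (12 mm plate, F_u = 450 MPa): end bolts L_c = 59 − 33/2 = 42.5, R_n = min(1.2×42.5×12×450, 2.4×30×12×450) = 275.4 kN/bolt; interior L_c = 82 − 33 = 49, R_n = 317.52 kN/bolt. φR_n = 0.75 × (2×275.4 + 4×317.52) = 1365.7 kN.
Tension yield (gross): A_g = 329×12 = 3948 mm². φR_n = 0.90 × 350 × 3948 = 1243.6 kN.
Block shear: shear path 2×[59+2×82] = 2×223 mm, A_gv = 5352, A_nv = 2×(223 − 2.5×35)×12 = 3252 mm²; tension across gage: (99 − 1×35)×12 = 768 mm². R_n = min(0.6×450×3252, 0.6×350×5352) + 1.0×450×768 = min(878.04, 1123.9) + 345.6 = 1223.6 kN. φR_n = 0.75 × 1223.6 = 917.7 kN.
Tension rupture (net): A_n = (329 − 2×35)×12 = 3108 mm² (U = 1.0, A_e = A_n). φR_n = 0.75 × 450 × 3108 = 1049.0 kN.
Governing: min(1491.8, 1365.7, 1243.6, 917.7, 1049.0) = 917.7 kN → block shear.

917.7 kN (block shear governs)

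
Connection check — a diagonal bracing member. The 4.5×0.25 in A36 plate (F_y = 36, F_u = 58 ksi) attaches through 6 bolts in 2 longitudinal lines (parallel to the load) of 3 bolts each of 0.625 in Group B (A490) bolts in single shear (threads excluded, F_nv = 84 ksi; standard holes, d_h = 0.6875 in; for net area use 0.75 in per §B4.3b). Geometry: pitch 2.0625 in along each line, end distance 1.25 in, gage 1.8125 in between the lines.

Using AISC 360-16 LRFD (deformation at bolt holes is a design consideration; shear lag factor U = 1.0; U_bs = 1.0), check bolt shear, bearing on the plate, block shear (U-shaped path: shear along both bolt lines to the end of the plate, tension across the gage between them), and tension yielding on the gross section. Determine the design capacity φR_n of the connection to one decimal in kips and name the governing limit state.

36.5 kips (gross-section yield governs)

Bolt shear: A_b = π(0.625)²/4 = 0.3068 in². φR_n = 0.75 × 84 × 0.3068 × 6 × 1 = 116.0 kips.
Bearing (0.25 in plate, F_u = 58 ksi): end bolts L_c = 1.25 − 0.6875/2 = 0.90625, R_n = min(1.2×0.90625×0.25×58, 2.4×0.625×0.25×58) = 15.769 kips/bolt; interior L_c = 2.0625 − 0.6875 = 1.375, R_n = 21.75 kips/bolt. φR_n = 0.75 × (2×15.769 + 4×21.75) = 88.9 kips.
Block shear: shear path 2×[1.25+2×2.0625] = 2×5.375 in, A_gv = 2.6875, A_nv = 2×(5.375 − 2.5×0.75)×0.25 = 1.75 in²; tension across gage: (1.8125 − 1×0.75)×0.25 = 0.26563 in². R_n = min(0.6×58×1.75, 0.6×36×2.6875) + 1.0×58×0.26563 = min(60.9, 58.05) + 15.407 = 73.457 kips. φR_n = 0.75 × 73.457 = 55.1 kips.
Tension yield (gross): A_g = 4.5×0.25 = 1.125 in². φR_n = 0.90 × 36 × 1.125 = 36.5 kips.
Governing: min(116.0, 88.9, 55.1, 36.5) = 36.5 kips → gross-section yield.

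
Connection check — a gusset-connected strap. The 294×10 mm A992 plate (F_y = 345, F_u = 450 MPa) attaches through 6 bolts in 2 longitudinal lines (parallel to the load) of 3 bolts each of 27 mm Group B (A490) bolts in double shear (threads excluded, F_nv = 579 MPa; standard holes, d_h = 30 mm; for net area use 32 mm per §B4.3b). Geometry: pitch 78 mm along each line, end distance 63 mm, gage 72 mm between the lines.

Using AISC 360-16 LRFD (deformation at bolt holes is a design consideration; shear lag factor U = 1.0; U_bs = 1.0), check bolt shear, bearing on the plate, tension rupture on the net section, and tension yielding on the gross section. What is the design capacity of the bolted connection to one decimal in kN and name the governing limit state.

Bolt shear: A_b = π(27)²/4 = 572.56 mm². φR_n = 0.75 × 579 × 572.56 × 6 × 2 = 2983.6 kN.
Bearing (10 mm plate, F_u = 450 MPa): end bolts L_c = 63 − 30/2 = 48, R_n = min(1.2×48×10×450, 2.4×27×10×450) = 259.2 kN/bolt; interior L_c = 78 − 30 = 48, R_n = 259.2 kN/bolt. φR_n = 0.75 × (2×259.2 + 4×259.2) = 1166.4 kN.
Tension rupture (net): A_n = (294 − 2×32)×10 = 2300 mm² (U = 1.0, A_e = A_n). φR_n = 0.75 × 450 × 2300 = 776.3 kN.
Tension yield (gross): A_g = 294×10 = 2940 mm². φR_n = 0.90 × 345 × 2940 = 912.9 kN.
Governing: min(2983.6, 1166.4, 776.3, 912.9) = 776.3 kN → net-section rupture.

776.3 kN (net-section rupture governs)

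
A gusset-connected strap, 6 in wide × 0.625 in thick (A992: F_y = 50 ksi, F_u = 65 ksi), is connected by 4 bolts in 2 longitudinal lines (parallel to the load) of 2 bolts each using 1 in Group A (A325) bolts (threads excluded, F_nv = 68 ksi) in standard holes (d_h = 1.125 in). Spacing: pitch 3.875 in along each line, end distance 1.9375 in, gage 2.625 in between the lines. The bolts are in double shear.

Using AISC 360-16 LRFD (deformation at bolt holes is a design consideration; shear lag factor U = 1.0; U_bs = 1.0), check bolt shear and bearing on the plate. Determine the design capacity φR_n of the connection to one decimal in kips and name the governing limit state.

Bolt shear: A_b = π(1)²/4 = 0.7854 in². φR_n = 0.75 × 68 × 0.7854 × 4 × 2 = 320.4 kips.
Bearing (0.625 in plate, F_u = 65 ksi): end bolts L_c = 1.9375 − 1.125/2 = 1.375, R_n = min(1.2×1.375×0.625×65, 2.4×1×0.625×65) = 67.031 kips/bolt; interior L_c = 3.875 − 1.125 = 2.75, R_n = 97.5 kips/bolt. φR_n = 0.75 × (2×67.031 + 2×97.5) = 246.8 kips.
Governing: min(320.4, 246.8) = 246.8 kips → bearing.

246.8 kips (bearing governs)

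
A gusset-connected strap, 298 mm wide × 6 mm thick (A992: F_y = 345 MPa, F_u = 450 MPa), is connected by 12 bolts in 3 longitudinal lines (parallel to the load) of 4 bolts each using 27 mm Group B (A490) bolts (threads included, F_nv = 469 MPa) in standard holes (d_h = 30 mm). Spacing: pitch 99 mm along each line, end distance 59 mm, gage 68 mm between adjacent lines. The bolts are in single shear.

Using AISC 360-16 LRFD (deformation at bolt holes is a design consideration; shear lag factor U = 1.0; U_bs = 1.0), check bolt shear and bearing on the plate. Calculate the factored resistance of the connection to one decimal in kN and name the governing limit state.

Bolt shear: A_b = π(27)²/4 = 572.56 mm². φR_n = 0.75 × 469 × 572.56 × 12 × 1 = 2416.8 kN.
Bearing (6 mm plate, F_u = 450 MPa): end bolts L_c = 59 − 30/2 = 44, R_n = min(1.2×44×6×450, 2.4×27×6×450) = 142.56 kN/bolt; interior L_c = 99 − 30 = 69, R_n = 174.96 kN/bolt. φR_n = 0.75 × (3×142.56 + 9×174.96) = 1501.7 kN.
Governing: min(2416.8, 1501.7) = 1501.7 kN → bearing.

1501.7 kN (bearing governs)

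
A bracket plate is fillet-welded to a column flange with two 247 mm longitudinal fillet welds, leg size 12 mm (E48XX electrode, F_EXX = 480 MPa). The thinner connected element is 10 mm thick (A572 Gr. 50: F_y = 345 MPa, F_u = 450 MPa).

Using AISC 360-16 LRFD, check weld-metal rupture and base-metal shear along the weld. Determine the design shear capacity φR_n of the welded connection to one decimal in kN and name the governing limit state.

Weld metal: throat = 0.707×12 = 8.484 mm, L = 2×247 = 494 mm. φR_n = 0.75 × 0.6 × 480 × 8.484 × 494 = 905.3 kN.
Base metal shear (10 mm plate): yield φR_n = 1.0×0.6×345×10×494 = 1022.6 kN; rupture φR_n = 0.75×0.6×450×10×494 = 1000.4 kN; take 1000.4 kN (rupture).
Governing: min(905.3, 1000.4) = 905.3 kN → weld metal.

905.3 kN (weld metal governs)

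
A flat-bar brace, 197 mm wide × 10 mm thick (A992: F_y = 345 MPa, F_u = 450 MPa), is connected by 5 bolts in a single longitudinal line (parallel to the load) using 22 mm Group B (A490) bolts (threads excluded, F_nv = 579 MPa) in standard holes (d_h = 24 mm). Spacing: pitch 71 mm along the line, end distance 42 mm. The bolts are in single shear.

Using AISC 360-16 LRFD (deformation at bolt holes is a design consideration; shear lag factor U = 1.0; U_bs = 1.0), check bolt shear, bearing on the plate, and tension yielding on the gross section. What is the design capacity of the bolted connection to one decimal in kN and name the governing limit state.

Bolt shear: A_b = π(22)²/4 = 380.13 mm². φR_n = 0.75 × 579 × 380.13 × 5 × 1 = 825.4 kN.
Bearing (10 mm plate, F_u = 450 MPa): end bolts L_c = 42 − 24/2 = 30, R_n = min(1.2×30×10×450, 2.4×22×10×450) = 162 kN/bolt; interior L_c = 71 − 24 = 47, R_n = 237.6 kN/bolt. φR_n = 0.75 × (1×162 + 4×237.6) = 834.3 kN.
Tension yield (gross): A_g = 197×10 = 1970 mm². φR_n = 0.90 × 345 × 1970 = 611.7 kN.
Governing: min(825.4, 834.3, 611.7) = 611.7 kN → gross-section yield.

611.7 kN (gross-section yield governs)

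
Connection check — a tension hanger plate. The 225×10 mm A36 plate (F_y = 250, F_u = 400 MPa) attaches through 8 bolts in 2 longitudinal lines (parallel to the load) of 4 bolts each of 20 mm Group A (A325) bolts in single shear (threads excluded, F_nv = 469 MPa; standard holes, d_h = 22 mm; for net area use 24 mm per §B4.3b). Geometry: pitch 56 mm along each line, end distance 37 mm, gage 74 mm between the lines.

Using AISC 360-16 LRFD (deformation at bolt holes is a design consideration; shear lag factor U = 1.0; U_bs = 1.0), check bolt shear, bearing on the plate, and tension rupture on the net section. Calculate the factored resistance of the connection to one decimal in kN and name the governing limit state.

531.0 kN (net-section rupture governs)

Bolt shear: A_b = π(20)²/4 = 314.16 mm². φR_n = 0.75 × 469 × 314.16 × 8 × 1 = 884.0 kN.
Bearing (10 mm plate, F_u = 400 MPa): end bolts L_c = 37 − 22/2 = 26, R_n = min(1.2×26×10×400, 2.4×20×10×400) = 124.8 kN/bolt; interior L_c = 56 − 22 = 34, R_n = 163.2 kN/bolt. φR_n = 0.75 × (2×124.8 + 6×163.2) = 921.6 kN.
Tension rupture (net): A_n = (225 − 2×24)×10 = 1770 mm² (U = 1.0, A_e = A_n). φR_n = 0.75 × 400 × 1770 = 531.0 kN.
Governing: min(884.0, 921.6, 531.0) = 531.0 kN → net-section rupture.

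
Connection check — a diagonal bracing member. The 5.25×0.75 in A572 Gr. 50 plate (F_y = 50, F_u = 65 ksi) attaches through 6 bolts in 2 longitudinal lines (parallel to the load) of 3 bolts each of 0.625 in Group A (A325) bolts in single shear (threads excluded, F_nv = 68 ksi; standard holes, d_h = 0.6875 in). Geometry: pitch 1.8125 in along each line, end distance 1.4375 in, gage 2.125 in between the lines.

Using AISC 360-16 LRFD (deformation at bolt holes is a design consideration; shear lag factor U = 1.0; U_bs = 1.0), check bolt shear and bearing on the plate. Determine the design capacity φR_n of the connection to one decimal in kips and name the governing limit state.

93.9 kips (bolt shear governs)

Bolt shear: A_b = π(0.625)²/4 = 0.3068 in². φR_n = 0.75 × 68 × 0.3068 × 6 × 1 = 93.9 kips.
Bearing (0.75 in plate, F_u = 65 ksi): end bolts L_c = 1.4375 − 0.6875/2 = 1.09375, R_n = min(1.2×1.09375×0.75×65, 2.4×0.625×0.75×65) = 63.984 kips/bolt; interior L_c = 1.8125 − 0.6875 = 1.125, R_n = 65.813 kips/bolt. φR_n = 0.75 × (2×63.984 + 4×65.813) = 293.4 kips.
Governing: min(93.9, 293.4) = 93.9 kips → bolt shear.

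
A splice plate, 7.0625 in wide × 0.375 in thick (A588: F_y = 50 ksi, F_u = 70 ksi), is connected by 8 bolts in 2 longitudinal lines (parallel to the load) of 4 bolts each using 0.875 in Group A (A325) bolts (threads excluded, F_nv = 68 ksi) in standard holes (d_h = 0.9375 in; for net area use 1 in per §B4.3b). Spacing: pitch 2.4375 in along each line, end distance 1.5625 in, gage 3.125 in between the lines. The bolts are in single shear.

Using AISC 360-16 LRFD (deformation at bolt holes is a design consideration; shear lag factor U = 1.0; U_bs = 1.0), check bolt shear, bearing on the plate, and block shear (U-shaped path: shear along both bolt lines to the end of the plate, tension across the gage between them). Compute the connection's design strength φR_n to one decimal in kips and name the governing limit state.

Bolt shear: A_b = π(0.875)²/4 = 0.60132 in². φR_n = 0.75 × 68 × 0.60132 × 8 × 1 = 245.3 kips.
Bearing (0.375 in plate, F_u = 70 ksi): end bolts L_c = 1.5625 − 0.9375/2 = 1.09375, R_n = min(1.2×1.09375×0.375×70, 2.4×0.875×0.375×70) = 34.453 kips/bolt; interior L_c = 2.4375 − 0.9375 = 1.5, R_n = 47.25 kips/bolt. φR_n = 0.75 × (2×34.453 + 6×47.25) = 264.3 kips.
Block shear: shear path 2×[1.5625+3×2.4375] = 2×8.875 in, A_gv = 6.6563, A_nv = 2×(8.875 − 3.5×1)×0.375 = 4.0313 in²; tension across gage: (3.125 − 1×1)×0.375 = 0.79688 in². R_n = min(0.6×70×4.0313, 0.6×50×6.6563) + 1.0×70×0.79688 = min(169.31, 199.69) + 55.782 = 225.09 kips. φR_n = 0.75 × 225.09 = 168.8 kips.
Governing: min(245.3, 264.3, 168.8) = 168.8 kips → block shear.

168.8 kips (block shear governs)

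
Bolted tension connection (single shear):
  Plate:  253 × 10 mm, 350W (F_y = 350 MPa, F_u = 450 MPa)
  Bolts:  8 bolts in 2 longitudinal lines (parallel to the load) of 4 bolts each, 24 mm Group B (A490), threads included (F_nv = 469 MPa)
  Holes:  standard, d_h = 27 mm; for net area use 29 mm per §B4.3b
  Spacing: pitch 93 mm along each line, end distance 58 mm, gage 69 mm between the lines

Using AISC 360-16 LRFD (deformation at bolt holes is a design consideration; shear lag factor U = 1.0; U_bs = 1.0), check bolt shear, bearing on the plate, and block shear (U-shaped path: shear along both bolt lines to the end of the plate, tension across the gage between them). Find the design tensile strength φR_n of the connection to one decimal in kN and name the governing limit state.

1088.8 kN (block shear governs)

Bolt shear: A_b = π(24)²/4 = 452.39 mm². φR_n = 0.75 × 469 × 452.39 × 8 × 1 = 1273.0 kN.
Bearing (10 mm plate, F_u = 450 MPa): end bolts L_c = 58 − 27/2 = 44.5, R_n = min(1.2×44.5×10×450, 2.4×24×10×450) = 240.3 kN/bolt; interior L_c = 93 − 27 = 66, R_n = 259.2 kN/bolt. φR_n = 0.75 × (2×240.3 + 6×259.2) = 1526.9 kN.
Block shear: shear path 2×[58+3×93] = 2×337 mm, A_gv = 6740, A_nv = 2×(337 − 3.5×29)×10 = 4710 mm²; tension across gage: (69 − 1×29)×10 = 400 mm². R_n = min(0.6×450×4710, 0.6×350×6740) + 1.0×450×400 = min(1271.7, 1415.4) + 180 = 1451.7 kN. φR_n = 0.75 × 1451.7 = 1088.8 kN.
Governing: min(1273.0, 1526.9, 1088.8) = 1088.8 kN → block shear.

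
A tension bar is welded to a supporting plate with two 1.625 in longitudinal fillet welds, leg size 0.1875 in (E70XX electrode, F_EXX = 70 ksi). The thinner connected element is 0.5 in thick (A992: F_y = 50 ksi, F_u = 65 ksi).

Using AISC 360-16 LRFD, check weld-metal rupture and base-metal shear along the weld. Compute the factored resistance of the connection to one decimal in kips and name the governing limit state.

Weld metal: throat = 0.707×0.1875 = 0.13256 in, L = 2×1.625 = 3.25 in. φR_n = 0.75 × 0.6 × 70 × 0.13256 × 3.25 = 13.6 kips.
Base metal shear (0.5 in plate): yield φR_n = 1.0×0.6×50×0.5×3.25 = 48.8 kips; rupture φR_n = 0.75×0.6×65×0.5×3.25 = 47.5 kips; take 47.5 kips (rupture).
Governing: min(13.6, 47.5) = 13.6 kips → weld metal.

13.6 kips (weld metal governs)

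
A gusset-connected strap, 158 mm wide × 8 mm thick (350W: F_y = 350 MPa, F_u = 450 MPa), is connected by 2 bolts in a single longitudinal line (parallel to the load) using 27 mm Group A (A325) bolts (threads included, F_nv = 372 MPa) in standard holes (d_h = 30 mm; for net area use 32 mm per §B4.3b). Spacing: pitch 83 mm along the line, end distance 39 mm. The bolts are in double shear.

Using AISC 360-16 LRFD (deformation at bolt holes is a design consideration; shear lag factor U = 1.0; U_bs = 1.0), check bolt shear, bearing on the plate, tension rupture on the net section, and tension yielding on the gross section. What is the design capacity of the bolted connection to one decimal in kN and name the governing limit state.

249.5 kN (bearing governs)

Bolt shear: A_b = π(27)²/4 = 572.56 mm². φR_n = 0.75 × 372 × 572.56 × 2 × 2 = 639.0 kN.
Bearing (8 mm plate, F_u = 450 MPa): end bolts L_c = 39 − 30/2 = 24, R_n = min(1.2×24×8×450, 2.4×27×8×450) = 103.68 kN/bolt; interior L_c = 83 − 30 = 53, R_n = 228.96 kN/bolt. φR_n = 0.75 × (1×103.68 + 1×228.96) = 249.5 kN.
Tension rupture (net): A_n = (158 − 1×32)×8 = 1008 mm² (U = 1.0, A_e = A_n). φR_n = 0.75 × 450 × 1008 = 340.2 kN.
Tension yield (gross): A_g = 158×8 = 1264 mm². φR_n = 0.90 × 350 × 1264 = 398.2 kN.
Governing: min(639.0, 249.5, 340.2, 398.2) = 249.5 kN → bearing.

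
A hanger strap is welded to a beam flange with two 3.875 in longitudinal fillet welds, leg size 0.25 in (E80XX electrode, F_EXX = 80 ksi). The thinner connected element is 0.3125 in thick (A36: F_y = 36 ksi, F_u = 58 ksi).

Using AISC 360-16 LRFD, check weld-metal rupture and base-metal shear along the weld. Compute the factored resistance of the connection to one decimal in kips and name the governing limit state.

49.3 kips (weld metal governs)

Weld metal: throat = 0.707×0.25 = 0.17675 in, L = 2×3.875 = 7.75 in. φR_n = 0.75 × 0.6 × 80 × 0.17675 × 7.75 = 49.3 kips.
Base metal shear (0.3125 in plate): yield φR_n = 1.0×0.6×36×0.3125×7.75 = 52.3 kips; rupture φR_n = 0.75×0.6×58×0.3125×7.75 = 63.2 kips; take 52.3 kips (yield).
Governing: min(49.3, 52.3) = 49.3 kips → weld metal.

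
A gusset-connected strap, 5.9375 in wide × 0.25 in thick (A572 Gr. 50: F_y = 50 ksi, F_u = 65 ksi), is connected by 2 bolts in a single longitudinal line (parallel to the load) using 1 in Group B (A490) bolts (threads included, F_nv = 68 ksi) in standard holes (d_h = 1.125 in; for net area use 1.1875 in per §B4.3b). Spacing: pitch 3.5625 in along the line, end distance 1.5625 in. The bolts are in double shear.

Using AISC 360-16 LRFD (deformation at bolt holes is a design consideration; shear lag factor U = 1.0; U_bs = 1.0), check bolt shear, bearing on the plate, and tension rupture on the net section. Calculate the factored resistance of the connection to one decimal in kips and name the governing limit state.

Bolt shear: A_b = π(1)²/4 = 0.7854 in². φR_n = 0.75 × 68 × 0.7854 × 2 × 2 = 160.2 kips.
Bearing (0.25 in plate, F_u = 65 ksi): end bolts L_c = 1.5625 − 1.125/2 = 1, R_n = min(1.2×1×0.25×65, 2.4×1×0.25×65) = 19.5 kips/bolt; interior L_c = 3.5625 − 1.125 = 2.4375, R_n = 39 kips/bolt. φR_n = 0.75 × (1×19.5 + 1×39) = 43.9 kips.
Tension rupture (net): A_n = (5.9375 − 1×1.1875)×0.25 = 1.1875 in² (U = 1.0, A_e = A_n). φR_n = 0.75 × 65 × 1.1875 = 57.9 kips.
Governing: min(160.2, 43.9, 57.9) = 43.9 kips → bearing.

43.9 kips (bearing governs)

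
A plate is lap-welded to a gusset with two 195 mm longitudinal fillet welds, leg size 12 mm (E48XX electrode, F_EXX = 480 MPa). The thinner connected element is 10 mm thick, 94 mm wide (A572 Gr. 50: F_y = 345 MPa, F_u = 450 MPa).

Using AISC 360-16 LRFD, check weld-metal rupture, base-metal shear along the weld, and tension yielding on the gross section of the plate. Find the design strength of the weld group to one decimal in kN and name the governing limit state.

Weld metal: throat = 0.707×12 = 8.484 mm, L = 2×195 = 390 mm. φR_n = 0.75 × 0.6 × 480 × 8.484 × 390 = 714.7 kN.
Base metal shear (10 mm plate): yield φR_n = 1.0×0.6×345×10×390 = 807.3 kN; rupture φR_n = 0.75×0.6×450×10×390 = 789.8 kN; take 789.8 kN (rupture).
Tension yield (gross): A_g = 94×10 = 940 mm². φR_n = 0.90 × 345 × 940 = 291.9 kN.
Governing: min(714.7, 789.8, 291.9) = 291.9 kN → gross-section yield.

291.9 kN (gross-section yield governs)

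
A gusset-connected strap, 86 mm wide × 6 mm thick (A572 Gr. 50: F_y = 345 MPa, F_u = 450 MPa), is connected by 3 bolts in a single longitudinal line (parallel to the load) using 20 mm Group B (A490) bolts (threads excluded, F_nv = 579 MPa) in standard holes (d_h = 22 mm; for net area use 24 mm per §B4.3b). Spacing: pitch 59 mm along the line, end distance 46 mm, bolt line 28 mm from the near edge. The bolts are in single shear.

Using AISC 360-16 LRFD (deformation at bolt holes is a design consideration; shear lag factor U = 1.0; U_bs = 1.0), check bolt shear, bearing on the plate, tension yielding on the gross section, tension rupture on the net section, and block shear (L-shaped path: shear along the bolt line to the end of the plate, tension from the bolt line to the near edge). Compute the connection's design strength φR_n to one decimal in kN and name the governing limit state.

125.6 kN (net-section rupture governs)

Bolt shear: A_b = π(20)²/4 = 314.16 mm². φR_n = 0.75 × 579 × 314.16 × 3 × 1 = 409.3 kN.
Bearing (6 mm plate, F_u = 450 MPa): end bolts L_c = 46 − 22/2 = 35, R_n = min(1.2×35×6×450, 2.4×20×6×450) = 113.4 kN/bolt; interior L_c = 59 − 22 = 37, R_n = 119.88 kN/bolt. φR_n = 0.75 × (1×113.4 + 2×119.88) = 264.9 kN.
Tension yield (gross): A_g = 86×6 = 516 mm². φR_n = 0.90 × 345 × 516 = 160.2 kN.
Tension rupture (net): A_n = (86 − 1×24)×6 = 372 mm² (U = 1.0, A_e = A_n). φR_n = 0.75 × 450 × 372 = 125.6 kN.
Block shear: shear path 1×[46+2×59] = 1×164 mm, A_gv = 984, A_nv = 1×(164 − 2.5×24)×6 = 624 mm²; tension to near edge: (28 − 0.5×24)×6 = 96 mm². R_n = min(0.6×450×624, 0.6×345×984) + 1.0×450×96 = min(168.48, 203.69) + 43.2 = 211.68 kN. φR_n = 0.75 × 211.68 = 158.8 kN.
Governing: min(409.3, 264.9, 160.2, 125.6, 158.8) = 125.6 kN → net-section rupture.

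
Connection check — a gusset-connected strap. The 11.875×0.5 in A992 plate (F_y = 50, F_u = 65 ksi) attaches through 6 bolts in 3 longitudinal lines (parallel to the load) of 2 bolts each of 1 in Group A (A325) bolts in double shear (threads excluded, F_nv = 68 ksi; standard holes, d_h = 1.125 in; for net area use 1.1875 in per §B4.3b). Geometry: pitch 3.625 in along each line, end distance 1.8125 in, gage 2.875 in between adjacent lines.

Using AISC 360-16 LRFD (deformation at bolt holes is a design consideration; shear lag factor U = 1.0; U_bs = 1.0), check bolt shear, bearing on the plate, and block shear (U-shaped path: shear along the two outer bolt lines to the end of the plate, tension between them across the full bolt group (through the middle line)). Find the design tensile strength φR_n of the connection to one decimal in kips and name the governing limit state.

Bolt shear: A_b = π(1)²/4 = 0.7854 in². φR_n = 0.75 × 68 × 0.7854 × 6 × 2 = 480.7 kips.
Bearing (0.5 in plate, F_u = 65 ksi): end bolts L_c = 1.8125 − 1.125/2 = 1.25, R_n = min(1.2×1.25×0.5×65, 2.4×1×0.5×65) = 48.75 kips/bolt; interior L_c = 3.625 − 1.125 = 2.5, R_n = 78 kips/bolt. φR_n = 0.75 × (3×48.75 + 3×78) = 285.2 kips.
Block shear: shear path 2×[1.8125+1×3.625] = 2×5.4375 in, A_gv = 5.4375, A_nv = 2×(5.4375 − 1.5×1.1875)×0.5 = 3.6563 in²; tension across gage: (5.75 − 2×1.1875)×0.5 = 1.6875 in². R_n = min(0.6×65×3.6563, 0.6×50×5.4375) + 1.0×65×1.6875 = min(142.6, 163.13) + 109.69 = 252.29 kips. φR_n = 0.75 × 252.29 = 189.2 kips.
Governing: min(480.7, 285.2, 189.2) = 189.2 kips → block shear.

189.2 kips (block shear governs)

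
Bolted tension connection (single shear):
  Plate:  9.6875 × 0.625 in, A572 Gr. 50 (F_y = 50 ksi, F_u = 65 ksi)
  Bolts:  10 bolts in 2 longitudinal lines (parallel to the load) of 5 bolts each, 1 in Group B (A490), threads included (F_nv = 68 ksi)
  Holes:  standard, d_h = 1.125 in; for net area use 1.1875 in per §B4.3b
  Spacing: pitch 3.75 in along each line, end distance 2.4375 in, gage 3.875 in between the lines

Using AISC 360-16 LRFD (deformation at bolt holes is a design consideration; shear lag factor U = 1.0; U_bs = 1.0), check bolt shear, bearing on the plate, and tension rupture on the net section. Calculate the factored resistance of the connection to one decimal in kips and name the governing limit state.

222.8 kips (net-section rupture governs)

Bolt shear: A_b = π(1)²/4 = 0.7854 in². φR_n = 0.75 × 68 × 0.7854 × 10 × 1 = 400.6 kips.
Bearing (0.625 in plate, F_u = 65 ksi): end bolts L_c = 2.4375 − 1.125/2 = 1.875, R_n = min(1.2×1.875×0.625×65, 2.4×1×0.625×65) = 91.406 kips/bolt; interior L_c = 3.75 − 1.125 = 2.625, R_n = 97.5 kips/bolt. φR_n = 0.75 × (2×91.406 + 8×97.5) = 722.1 kips.
Tension rupture (net): A_n = (9.6875 − 2×1.1875)×0.625 = 4.5703 in² (U = 1.0, A_e = A_n). φR_n = 0.75 × 65 × 4.5703 = 222.8 kips.
Governing: min(400.6, 722.1, 222.8) = 222.8 kips → net-section rupture.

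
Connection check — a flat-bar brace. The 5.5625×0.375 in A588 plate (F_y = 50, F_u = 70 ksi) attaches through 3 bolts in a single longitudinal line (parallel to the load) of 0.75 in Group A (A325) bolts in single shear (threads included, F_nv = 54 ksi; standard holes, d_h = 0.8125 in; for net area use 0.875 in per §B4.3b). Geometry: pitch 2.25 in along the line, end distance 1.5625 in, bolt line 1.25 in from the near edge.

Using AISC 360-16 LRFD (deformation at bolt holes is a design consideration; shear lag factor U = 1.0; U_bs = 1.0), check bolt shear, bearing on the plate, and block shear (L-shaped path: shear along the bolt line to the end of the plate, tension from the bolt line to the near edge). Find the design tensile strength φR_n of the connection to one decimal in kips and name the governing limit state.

Bolt shear: A_b = π(0.75)²/4 = 0.44179 in². φR_n = 0.75 × 54 × 0.44179 × 3 × 1 = 53.7 kips.
Bearing (0.375 in plate, F_u = 70 ksi): end bolts L_c = 1.5625 − 0.8125/2 = 1.15625, R_n = min(1.2×1.15625×0.375×70, 2.4×0.75×0.375×70) = 36.422 kips/bolt; interior L_c = 2.25 − 0.8125 = 1.4375, R_n = 45.281 kips/bolt. φR_n = 0.75 × (1×36.422 + 2×45.281) = 95.2 kips.
Block shear: shear path 1×[1.5625+2×2.25] = 1×6.0625 in, A_gv = 2.2734, A_nv = 1×(6.0625 − 2.5×0.875)×0.375 = 1.4531 in²; tension to near edge: (1.25 − 0.5×0.875)×0.375 = 0.30469 in². R_n = min(0.6×70×1.4531, 0.6×50×2.2734) + 1.0×70×0.30469 = min(61.03, 68.202) + 21.328 = 82.358 kips. φR_n = 0.75 × 82.358 = 61.8 kips.
Governing: min(53.7, 95.2, 61.8) = 53.7 kips → bolt shear.

53.7 kips (bolt shear governs)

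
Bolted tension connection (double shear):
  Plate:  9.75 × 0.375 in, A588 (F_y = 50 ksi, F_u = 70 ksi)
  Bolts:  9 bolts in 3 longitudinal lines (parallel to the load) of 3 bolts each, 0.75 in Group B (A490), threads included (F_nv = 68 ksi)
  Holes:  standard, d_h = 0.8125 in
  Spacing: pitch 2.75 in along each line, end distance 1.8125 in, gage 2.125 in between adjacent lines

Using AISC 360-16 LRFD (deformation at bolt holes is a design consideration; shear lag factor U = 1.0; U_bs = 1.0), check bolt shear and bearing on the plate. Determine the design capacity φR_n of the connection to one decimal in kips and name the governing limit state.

Bolt shear: A_b = π(0.75)²/4 = 0.44179 in². φR_n = 0.75 × 68 × 0.44179 × 9 × 2 = 405.6 kips.
Bearing (0.375 in plate, F_u = 70 ksi): end bolts L_c = 1.8125 − 0.8125/2 = 1.40625, R_n = min(1.2×1.40625×0.375×70, 2.4×0.75×0.375×70) = 44.297 kips/bolt; interior L_c = 2.75 − 0.8125 = 1.9375, R_n = 47.25 kips/bolt. φR_n = 0.75 × (3×44.297 + 6×47.25) = 312.3 kips.
Governing: min(405.6, 312.3) = 312.3 kips → bearing.

312.3 kips (bearing governs)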